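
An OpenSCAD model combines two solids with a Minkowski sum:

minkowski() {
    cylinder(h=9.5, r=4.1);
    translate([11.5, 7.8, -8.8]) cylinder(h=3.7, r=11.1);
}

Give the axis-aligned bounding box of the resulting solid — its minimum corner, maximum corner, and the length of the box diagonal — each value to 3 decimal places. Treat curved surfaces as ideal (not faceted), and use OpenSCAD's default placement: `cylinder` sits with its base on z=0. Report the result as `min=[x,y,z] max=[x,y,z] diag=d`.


A = translate([11.5, 7.8, -8.8]) cylinder(h=3.7, r=11.1) → bbox [0.4,-3.3,-8.8] .. [22.6,18.9,-5.1]
B = cylinder(h=9.5, r=4.1) → bbox [-4.1,-4.1,0] .. [4.1,4.1,9.5]
lo = A.lo+B.lo = [0.4-4.1, -3.3-4.1, -8.8+0] = [-3.700,-7.400,-8.800]
hi = A.hi+B.hi = [22.6+4.1, 18.9+4.1, -5.1+9.5] = [26.700,23.000,4.400]
diag = √(30.4²+30.4²+13.2²) = √2022.56 = 44.973

min=[-3.700,-7.400,-8.800] max=[26.700,23.000,4.400] diag=44.973


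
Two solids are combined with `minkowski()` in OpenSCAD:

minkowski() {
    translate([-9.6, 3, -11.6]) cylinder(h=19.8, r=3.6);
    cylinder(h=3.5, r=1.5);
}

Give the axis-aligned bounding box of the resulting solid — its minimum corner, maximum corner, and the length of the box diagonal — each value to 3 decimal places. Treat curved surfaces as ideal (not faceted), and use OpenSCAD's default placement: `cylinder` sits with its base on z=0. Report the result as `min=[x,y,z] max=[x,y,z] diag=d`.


A = translate([-9.6, 3, -11.6]) cylinder(h=19.8, r=3.6) → bbox [-13.2,-0.6,-11.6] .. [-6,6.6,8.2]
B = cylinder(h=3.5, r=1.5) → bbox [-1.5,-1.5,0] .. [1.5,1.5,3.5]
lo = A.lo+B.lo = [-13.2-1.5, -0.6-1.5, -11.6+0] = [-14.700,-2.100,-11.600]
hi = A.hi+B.hi = [-6+1.5, 6.6+1.5, 8.2+3.5] = [-4.500,8.100,11.700]
diag = √(10.2²+10.2²+23.3²) = √750.97 = 27.404

min=[-14.700,-2.100,-11.600] max=[-4.500,8.100,11.700] diag=27.404


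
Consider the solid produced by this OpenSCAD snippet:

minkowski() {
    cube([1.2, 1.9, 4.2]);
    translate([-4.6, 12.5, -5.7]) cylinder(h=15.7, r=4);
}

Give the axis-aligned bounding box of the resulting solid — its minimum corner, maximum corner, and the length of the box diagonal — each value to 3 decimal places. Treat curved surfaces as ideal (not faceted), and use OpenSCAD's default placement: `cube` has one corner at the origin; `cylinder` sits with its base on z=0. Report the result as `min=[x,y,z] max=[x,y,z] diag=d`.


A = translate([-4.6, 12.5, -5.7]) cylinder(h=15.7, r=4) → bbox [-8.6,8.5,-5.7] .. [-0.6,16.5,10]
B = cube([1.2, 1.9, 4.2]) → bbox [0,0,0] .. [1.2,1.9,4.2]
lo = A.lo+B.lo = [-8.6+0, 8.5+0, -5.7+0] = [-8.600,8.500,-5.700]
hi = A.hi+B.hi = [-0.6+1.2, 16.5+1.9, 10+4.2] = [0.600,18.400,14.200]
diag = √(9.2²+9.9²+19.9²) = √578.66 = 24.055

min=[-8.600,8.500,-5.700] max=[0.600,18.400,14.200] diag=24.055


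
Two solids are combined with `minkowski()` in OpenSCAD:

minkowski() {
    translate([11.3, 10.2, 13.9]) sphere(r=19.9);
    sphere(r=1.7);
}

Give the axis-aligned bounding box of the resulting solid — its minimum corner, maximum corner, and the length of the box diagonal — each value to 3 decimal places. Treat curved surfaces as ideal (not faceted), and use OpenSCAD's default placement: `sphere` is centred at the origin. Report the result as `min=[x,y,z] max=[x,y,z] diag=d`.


min=[-10.300,-11.400,-7.700] max=[32.900,31.800,35.500] diag=74.825

A = translate([11.3, 10.2, 13.9]) sphere(r=19.9) → bbox [-8.6,-9.7,-6] .. [31.2,30.1,33.8]
B = sphere(r=1.7) → bbox [-1.7,-1.7,-1.7] .. [1.7,1.7,1.7]
lo = A.lo+B.lo = [-8.6-1.7, -9.7-1.7, -6-1.7] = [-10.300,-11.400,-7.700]
hi = A.hi+B.hi = [31.2+1.7, 30.1+1.7, 33.8+1.7] = [32.900,31.800,35.500]
diag = √(43.2²+43.2²+43.2²) = √5598.72 = 74.825


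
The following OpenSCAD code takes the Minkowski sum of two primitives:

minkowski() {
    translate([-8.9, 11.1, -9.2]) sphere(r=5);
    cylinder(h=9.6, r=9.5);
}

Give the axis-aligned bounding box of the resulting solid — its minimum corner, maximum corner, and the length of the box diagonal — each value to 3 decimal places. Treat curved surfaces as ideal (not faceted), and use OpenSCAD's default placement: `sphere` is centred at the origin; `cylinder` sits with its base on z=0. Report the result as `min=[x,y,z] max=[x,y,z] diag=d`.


min=[-23.400,-3.400,-14.200] max=[5.600,25.600,5.400] diag=45.455

A = translate([-8.9, 11.1, -9.2]) sphere(r=5) → bbox [-13.9,6.1,-14.2] .. [-3.9,16.1,-4.2]
B = cylinder(h=9.6, r=9.5) → bbox [-9.5,-9.5,0] .. [9.5,9.5,9.6]
lo = A.lo+B.lo = [-13.9-9.5, 6.1-9.5, -14.2+0] = [-23.400,-3.400,-14.200]
hi = A.hi+B.hi = [-3.9+9.5, 16.1+9.5, -4.2+9.6] = [5.600,25.600,5.400]
diag = √(29²+29²+19.6²) = √2066.16 = 45.455


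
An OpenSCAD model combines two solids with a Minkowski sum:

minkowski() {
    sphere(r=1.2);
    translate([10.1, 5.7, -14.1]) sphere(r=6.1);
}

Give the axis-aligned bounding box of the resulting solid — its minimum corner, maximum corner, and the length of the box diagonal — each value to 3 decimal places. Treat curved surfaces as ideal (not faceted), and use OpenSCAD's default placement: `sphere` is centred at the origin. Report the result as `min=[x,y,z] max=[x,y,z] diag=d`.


A = translate([10.1, 5.7, -14.1]) sphere(r=6.1) → bbox [4,-0.4,-20.2] .. [16.2,11.8,-8]
B = sphere(r=1.2) → bbox [-1.2,-1.2,-1.2] .. [1.2,1.2,1.2]
lo = A.lo+B.lo = [4-1.2, -0.4-1.2, -20.2-1.2] = [2.800,-1.600,-21.400]
hi = A.hi+B.hi = [16.2+1.2, 11.8+1.2, -8+1.2] = [17.400,13.000,-6.800]
diag = √(14.6²+14.6²+14.6²) = √639.48 = 25.288

min=[2.800,-1.600,-21.400] max=[17.400,13.000,-6.800] diag=25.288


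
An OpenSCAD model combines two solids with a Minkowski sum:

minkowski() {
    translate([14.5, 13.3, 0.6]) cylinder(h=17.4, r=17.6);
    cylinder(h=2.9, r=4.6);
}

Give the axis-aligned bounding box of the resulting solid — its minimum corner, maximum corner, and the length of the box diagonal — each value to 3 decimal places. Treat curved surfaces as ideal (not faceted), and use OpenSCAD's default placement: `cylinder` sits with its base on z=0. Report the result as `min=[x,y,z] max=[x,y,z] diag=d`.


A = translate([14.5, 13.3, 0.6]) cylinder(h=17.4, r=17.6) → bbox [-3.1,-4.3,0.6] .. [32.1,30.9,18]
B = cylinder(h=2.9, r=4.6) → bbox [-4.6,-4.6,0] .. [4.6,4.6,2.9]
lo = A.lo+B.lo = [-3.1-4.6, -4.3-4.6, 0.6+0] = [-7.700,-8.900,0.600]
hi = A.hi+B.hi = [32.1+4.6, 30.9+4.6, 18+2.9] = [36.700,35.500,20.900]
diag = √(44.4²+44.4²+20.3²) = √4354.81 = 65.991

min=[-7.700,-8.900,0.600] max=[36.700,35.500,20.900] diag=65.991


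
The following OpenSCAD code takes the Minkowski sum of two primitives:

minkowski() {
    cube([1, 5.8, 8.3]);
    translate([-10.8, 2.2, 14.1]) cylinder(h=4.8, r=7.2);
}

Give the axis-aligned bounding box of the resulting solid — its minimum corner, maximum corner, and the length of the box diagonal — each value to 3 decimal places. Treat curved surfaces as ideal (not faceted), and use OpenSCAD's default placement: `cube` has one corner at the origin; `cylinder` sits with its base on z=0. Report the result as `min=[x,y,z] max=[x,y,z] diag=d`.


A = translate([-10.8, 2.2, 14.1]) cylinder(h=4.8, r=7.2) → bbox [-18,-5,14.1] .. [-3.6,9.4,18.9]
B = cube([1, 5.8, 8.3]) → bbox [0,0,0] .. [1,5.8,8.3]
lo = A.lo+B.lo = [-18+0, -5+0, 14.1+0] = [-18.000,-5.000,14.100]
hi = A.hi+B.hi = [-3.6+1, 9.4+5.8, 18.9+8.3] = [-2.600,15.200,27.200]
diag = √(15.4²+20.2²+13.1²) = √816.81 = 28.580

min=[-18.000,-5.000,14.100] max=[-2.600,15.200,27.200] diag=28.580


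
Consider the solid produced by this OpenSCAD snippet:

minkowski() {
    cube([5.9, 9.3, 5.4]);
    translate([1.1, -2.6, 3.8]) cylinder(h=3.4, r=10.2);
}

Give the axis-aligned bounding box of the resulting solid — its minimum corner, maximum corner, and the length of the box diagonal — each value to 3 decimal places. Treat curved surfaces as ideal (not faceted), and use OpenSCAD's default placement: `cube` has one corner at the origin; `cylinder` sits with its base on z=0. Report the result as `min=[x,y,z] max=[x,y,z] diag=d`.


A = translate([1.1, -2.6, 3.8]) cylinder(h=3.4, r=10.2) → bbox [-9.1,-12.8,3.8] .. [11.3,7.6,7.2]
B = cube([5.9, 9.3, 5.4]) → bbox [0,0,0] .. [5.9,9.3,5.4]
lo = A.lo+B.lo = [-9.1+0, -12.8+0, 3.8+0] = [-9.100,-12.800,3.800]
hi = A.hi+B.hi = [11.3+5.9, 7.6+9.3, 7.2+5.4] = [17.200,16.900,12.600]
diag = √(26.3²+29.7²+8.8²) = √1651.22 = 40.635

min=[-9.100,-12.800,3.800] max=[17.200,16.900,12.600] diag=40.635


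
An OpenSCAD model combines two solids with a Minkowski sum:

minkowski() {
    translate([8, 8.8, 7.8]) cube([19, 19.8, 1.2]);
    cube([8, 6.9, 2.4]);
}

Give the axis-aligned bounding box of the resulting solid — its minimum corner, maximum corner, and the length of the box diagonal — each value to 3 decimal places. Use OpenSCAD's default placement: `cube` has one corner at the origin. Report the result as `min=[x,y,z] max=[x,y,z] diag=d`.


min=[8.000,8.800,7.800] max=[35.000,35.500,11.400] diag=38.142

A = translate([8, 8.8, 7.8]) cube([19, 19.8, 1.2]) → bbox [8,8.8,7.8] .. [27,28.6,9]
B = cube([8, 6.9, 2.4]) → bbox [0,0,0] .. [8,6.9,2.4]
lo = A.lo+B.lo = [8+0, 8.8+0, 7.8+0] = [8.000,8.800,7.800]
hi = A.hi+B.hi = [27+8, 28.6+6.9, 9+2.4] = [35.000,35.500,11.400]
diag = √(27²+26.7²+3.6²) = √1454.85 = 38.142


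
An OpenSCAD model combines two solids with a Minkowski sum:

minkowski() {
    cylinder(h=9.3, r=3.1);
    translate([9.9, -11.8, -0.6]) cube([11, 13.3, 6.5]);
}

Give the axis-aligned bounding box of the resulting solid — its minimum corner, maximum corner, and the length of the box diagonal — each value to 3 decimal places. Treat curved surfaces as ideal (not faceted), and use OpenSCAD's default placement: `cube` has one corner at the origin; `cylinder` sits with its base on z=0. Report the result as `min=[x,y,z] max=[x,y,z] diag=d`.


min=[6.800,-14.900,-0.600] max=[24.000,4.600,15.200] diag=30.426

A = translate([9.9, -11.8, -0.6]) cube([11, 13.3, 6.5]) → bbox [9.9,-11.8,-0.6] .. [20.9,1.5,5.9]
B = cylinder(h=9.3, r=3.1) → bbox [-3.1,-3.1,0] .. [3.1,3.1,9.3]
lo = A.lo+B.lo = [9.9-3.1, -11.8-3.1, -0.6+0] = [6.800,-14.900,-0.600]
hi = A.hi+B.hi = [20.9+3.1, 1.5+3.1, 5.9+9.3] = [24.000,4.600,15.200]
diag = √(17.2²+19.5²+15.8²) = √925.73 = 30.426


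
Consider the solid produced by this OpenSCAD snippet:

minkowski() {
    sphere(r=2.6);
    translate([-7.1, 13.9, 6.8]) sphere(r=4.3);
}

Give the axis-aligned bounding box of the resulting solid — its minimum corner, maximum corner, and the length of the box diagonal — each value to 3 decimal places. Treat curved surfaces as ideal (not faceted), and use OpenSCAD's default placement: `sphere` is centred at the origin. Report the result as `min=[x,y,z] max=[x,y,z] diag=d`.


min=[-14.000,7.000,-0.100] max=[-0.200,20.800,13.700] diag=23.902

A = translate([-7.1, 13.9, 6.8]) sphere(r=4.3) → bbox [-11.4,9.6,2.5] .. [-2.8,18.2,11.1]
B = sphere(r=2.6) → bbox [-2.6,-2.6,-2.6] .. [2.6,2.6,2.6]
lo = A.lo+B.lo = [-11.4-2.6, 9.6-2.6, 2.5-2.6] = [-14.000,7.000,-0.100]
hi = A.hi+B.hi = [-2.8+2.6, 18.2+2.6, 11.1+2.6] = [-0.200,20.800,13.700]
diag = √(13.8²+13.8²+13.8²) = √571.32 = 23.902


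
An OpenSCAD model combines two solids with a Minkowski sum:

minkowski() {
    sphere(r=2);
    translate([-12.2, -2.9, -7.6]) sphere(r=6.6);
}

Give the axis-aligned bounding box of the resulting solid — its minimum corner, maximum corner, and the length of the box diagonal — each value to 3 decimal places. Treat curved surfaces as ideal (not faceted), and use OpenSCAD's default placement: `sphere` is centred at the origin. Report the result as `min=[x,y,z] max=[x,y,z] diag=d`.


min=[-20.800,-11.500,-16.200] max=[-3.600,5.700,1.000] diag=29.791

A = translate([-12.2, -2.9, -7.6]) sphere(r=6.6) → bbox [-18.8,-9.5,-14.2] .. [-5.6,3.7,-1]
B = sphere(r=2) → bbox [-2,-2,-2] .. [2,2,2]
lo = A.lo+B.lo = [-18.8-2, -9.5-2, -14.2-2] = [-20.800,-11.500,-16.200]
hi = A.hi+B.hi = [-5.6+2, 3.7+2, -1+2] = [-3.600,5.700,1.000]
diag = √(17.2²+17.2²+17.2²) = √887.52 = 29.791


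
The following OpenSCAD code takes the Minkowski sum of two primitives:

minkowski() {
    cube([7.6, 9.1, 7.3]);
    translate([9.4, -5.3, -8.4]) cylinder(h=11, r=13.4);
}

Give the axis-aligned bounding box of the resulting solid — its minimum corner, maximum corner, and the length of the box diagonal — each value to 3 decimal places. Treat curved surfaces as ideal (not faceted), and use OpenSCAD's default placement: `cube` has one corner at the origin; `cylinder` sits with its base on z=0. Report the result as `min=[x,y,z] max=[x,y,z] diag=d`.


A = translate([9.4, -5.3, -8.4]) cylinder(h=11, r=13.4) → bbox [-4,-18.7,-8.4] .. [22.8,8.1,2.6]
B = cube([7.6, 9.1, 7.3]) → bbox [0,0,0] .. [7.6,9.1,7.3]
lo = A.lo+B.lo = [-4+0, -18.7+0, -8.4+0] = [-4.000,-18.700,-8.400]
hi = A.hi+B.hi = [22.8+7.6, 8.1+9.1, 2.6+7.3] = [30.400,17.200,9.900]
diag = √(34.4²+35.9²+18.3²) = √2807.06 = 52.982

min=[-4.000,-18.700,-8.400] max=[30.400,17.200,9.900] diag=52.982


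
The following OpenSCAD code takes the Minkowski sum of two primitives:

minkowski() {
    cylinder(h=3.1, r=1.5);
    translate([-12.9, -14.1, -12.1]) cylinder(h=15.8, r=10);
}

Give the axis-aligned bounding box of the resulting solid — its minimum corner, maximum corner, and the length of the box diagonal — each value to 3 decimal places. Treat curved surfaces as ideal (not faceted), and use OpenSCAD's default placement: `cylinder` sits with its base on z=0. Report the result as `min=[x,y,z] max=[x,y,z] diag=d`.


min=[-24.400,-25.600,-12.100] max=[-1.400,-2.600,6.800] diag=37.619

A = translate([-12.9, -14.1, -12.1]) cylinder(h=15.8, r=10) → bbox [-22.9,-24.1,-12.1] .. [-2.9,-4.1,3.7]
B = cylinder(h=3.1, r=1.5) → bbox [-1.5,-1.5,0] .. [1.5,1.5,3.1]
lo = A.lo+B.lo = [-22.9-1.5, -24.1-1.5, -12.1+0] = [-24.400,-25.600,-12.100]
hi = A.hi+B.hi = [-2.9+1.5, -4.1+1.5, 3.7+3.1] = [-1.400,-2.600,6.800]
diag = √(23²+23²+18.9²) = √1415.21 = 37.619


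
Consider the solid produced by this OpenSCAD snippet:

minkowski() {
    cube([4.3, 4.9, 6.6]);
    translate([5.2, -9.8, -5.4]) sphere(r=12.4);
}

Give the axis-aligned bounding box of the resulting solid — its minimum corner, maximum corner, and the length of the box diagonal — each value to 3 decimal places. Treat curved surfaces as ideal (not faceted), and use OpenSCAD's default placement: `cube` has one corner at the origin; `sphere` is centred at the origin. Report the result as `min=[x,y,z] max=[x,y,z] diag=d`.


min=[-7.200,-22.200,-17.800] max=[21.900,7.500,13.600] diag=52.104

A = translate([5.2, -9.8, -5.4]) sphere(r=12.4) → bbox [-7.2,-22.2,-17.8] .. [17.6,2.6,7]
B = cube([4.3, 4.9, 6.6]) → bbox [0,0,0] .. [4.3,4.9,6.6]
lo = A.lo+B.lo = [-7.2+0, -22.2+0, -17.8+0] = [-7.200,-22.200,-17.800]
hi = A.hi+B.hi = [17.6+4.3, 2.6+4.9, 7+6.6] = [21.900,7.500,13.600]
diag = √(29.1²+29.7²+31.4²) = √2714.86 = 52.104


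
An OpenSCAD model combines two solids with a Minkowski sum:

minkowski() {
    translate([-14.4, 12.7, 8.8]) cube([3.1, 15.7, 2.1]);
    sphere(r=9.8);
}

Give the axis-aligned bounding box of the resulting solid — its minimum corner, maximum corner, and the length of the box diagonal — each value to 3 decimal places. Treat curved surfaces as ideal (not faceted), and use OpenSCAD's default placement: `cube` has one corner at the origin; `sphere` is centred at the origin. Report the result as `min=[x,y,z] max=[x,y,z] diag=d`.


A = translate([-14.4, 12.7, 8.8]) cube([3.1, 15.7, 2.1]) → bbox [-14.4,12.7,8.8] .. [-11.3,28.4,10.9]
B = sphere(r=9.8) → bbox [-9.8,-9.8,-9.8] .. [9.8,9.8,9.8]
lo = A.lo+B.lo = [-14.4-9.8, 12.7-9.8, 8.8-9.8] = [-24.200,2.900,-1.000]
hi = A.hi+B.hi = [-11.3+9.8, 28.4+9.8, 10.9+9.8] = [-1.500,38.200,20.700]
diag = √(22.7²+35.3²+21.7²) = √2232.27 = 47.247

min=[-24.200,2.900,-1.000] max=[-1.500,38.200,20.700] diag=47.247


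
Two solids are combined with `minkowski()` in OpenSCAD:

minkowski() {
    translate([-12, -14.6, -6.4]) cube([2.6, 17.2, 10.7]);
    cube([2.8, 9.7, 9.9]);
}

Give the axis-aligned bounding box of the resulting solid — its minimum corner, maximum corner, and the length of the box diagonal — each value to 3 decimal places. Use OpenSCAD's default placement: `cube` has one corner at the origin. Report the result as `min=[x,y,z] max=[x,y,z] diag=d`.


min=[-12.000,-14.600,-6.400] max=[-6.600,12.300,14.200] diag=34.309

A = translate([-12, -14.6, -6.4]) cube([2.6, 17.2, 10.7]) → bbox [-12,-14.6,-6.4] .. [-9.4,2.6,4.3]
B = cube([2.8, 9.7, 9.9]) → bbox [0,0,0] .. [2.8,9.7,9.9]
lo = A.lo+B.lo = [-12+0, -14.6+0, -6.4+0] = [-12.000,-14.600,-6.400]
hi = A.hi+B.hi = [-9.4+2.8, 2.6+9.7, 4.3+9.9] = [-6.600,12.300,14.200]
diag = √(5.4²+26.9²+20.6²) = √1177.13 = 34.309


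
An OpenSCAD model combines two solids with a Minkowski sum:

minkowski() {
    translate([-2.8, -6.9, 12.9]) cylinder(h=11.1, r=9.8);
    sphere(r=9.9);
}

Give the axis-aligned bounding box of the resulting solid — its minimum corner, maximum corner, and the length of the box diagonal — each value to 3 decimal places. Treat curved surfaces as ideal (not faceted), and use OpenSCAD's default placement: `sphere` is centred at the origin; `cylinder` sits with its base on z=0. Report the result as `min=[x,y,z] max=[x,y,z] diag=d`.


A = translate([-2.8, -6.9, 12.9]) cylinder(h=11.1, r=9.8) → bbox [-12.6,-16.7,12.9] .. [7,2.9,24]
B = sphere(r=9.9) → bbox [-9.9,-9.9,-9.9] .. [9.9,9.9,9.9]
lo = A.lo+B.lo = [-12.6-9.9, -16.7-9.9, 12.9-9.9] = [-22.500,-26.600,3.000]
hi = A.hi+B.hi = [7+9.9, 2.9+9.9, 24+9.9] = [16.900,12.800,33.900]
diag = √(39.4²+39.4²+30.9²) = √4059.53 = 63.714

min=[-22.500,-26.600,3.000] max=[16.900,12.800,33.900] diag=63.714


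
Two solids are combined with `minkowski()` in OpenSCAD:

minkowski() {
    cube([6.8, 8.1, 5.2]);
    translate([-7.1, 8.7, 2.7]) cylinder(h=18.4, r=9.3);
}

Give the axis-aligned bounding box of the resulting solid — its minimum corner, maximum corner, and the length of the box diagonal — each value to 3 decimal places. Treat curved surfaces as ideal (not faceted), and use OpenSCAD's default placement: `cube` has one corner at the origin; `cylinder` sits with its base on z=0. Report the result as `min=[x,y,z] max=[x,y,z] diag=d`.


A = translate([-7.1, 8.7, 2.7]) cylinder(h=18.4, r=9.3) → bbox [-16.4,-0.6,2.7] .. [2.2,18,21.1]
B = cube([6.8, 8.1, 5.2]) → bbox [0,0,0] .. [6.8,8.1,5.2]
lo = A.lo+B.lo = [-16.4+0, -0.6+0, 2.7+0] = [-16.400,-0.600,2.700]
hi = A.hi+B.hi = [2.2+6.8, 18+8.1, 21.1+5.2] = [9.000,26.100,26.300]
diag = √(25.4²+26.7²+23.6²) = √1915.01 = 43.761

min=[-16.400,-0.600,2.700] max=[9.000,26.100,26.300] diag=43.761


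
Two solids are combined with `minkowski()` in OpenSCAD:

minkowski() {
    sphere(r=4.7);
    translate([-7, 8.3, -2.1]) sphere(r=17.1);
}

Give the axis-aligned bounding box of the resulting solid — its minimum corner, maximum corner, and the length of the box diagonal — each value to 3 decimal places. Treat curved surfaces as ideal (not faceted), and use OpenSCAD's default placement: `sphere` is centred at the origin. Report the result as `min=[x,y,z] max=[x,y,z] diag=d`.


min=[-28.800,-13.500,-23.900] max=[14.800,30.100,19.700] diag=75.517

A = translate([-7, 8.3, -2.1]) sphere(r=17.1) → bbox [-24.1,-8.8,-19.2] .. [10.1,25.4,15]
B = sphere(r=4.7) → bbox [-4.7,-4.7,-4.7] .. [4.7,4.7,4.7]
lo = A.lo+B.lo = [-24.1-4.7, -8.8-4.7, -19.2-4.7] = [-28.800,-13.500,-23.900]
hi = A.hi+B.hi = [10.1+4.7, 25.4+4.7, 15+4.7] = [14.800,30.100,19.700]
diag = √(43.6²+43.6²+43.6²) = √5702.88 = 75.517


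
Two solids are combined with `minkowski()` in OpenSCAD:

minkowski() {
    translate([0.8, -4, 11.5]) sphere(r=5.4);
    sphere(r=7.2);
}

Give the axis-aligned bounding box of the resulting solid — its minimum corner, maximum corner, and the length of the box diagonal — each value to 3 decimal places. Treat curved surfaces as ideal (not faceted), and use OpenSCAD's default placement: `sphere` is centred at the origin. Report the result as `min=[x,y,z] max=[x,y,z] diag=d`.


min=[-11.800,-16.600,-1.100] max=[13.400,8.600,24.100] diag=43.648

A = translate([0.8, -4, 11.5]) sphere(r=5.4) → bbox [-4.6,-9.4,6.1] .. [6.2,1.4,16.9]
B = sphere(r=7.2) → bbox [-7.2,-7.2,-7.2] .. [7.2,7.2,7.2]
lo = A.lo+B.lo = [-4.6-7.2, -9.4-7.2, 6.1-7.2] = [-11.800,-16.600,-1.100]
hi = A.hi+B.hi = [6.2+7.2, 1.4+7.2, 16.9+7.2] = [13.400,8.600,24.100]
diag = √(25.2²+25.2²+25.2²) = √1905.12 = 43.648


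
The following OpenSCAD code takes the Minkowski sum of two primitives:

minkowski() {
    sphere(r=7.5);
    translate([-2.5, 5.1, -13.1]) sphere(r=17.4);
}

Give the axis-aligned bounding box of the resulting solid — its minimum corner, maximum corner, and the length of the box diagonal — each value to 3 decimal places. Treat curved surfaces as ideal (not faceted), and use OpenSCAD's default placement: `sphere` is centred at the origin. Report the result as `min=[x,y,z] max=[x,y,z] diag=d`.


min=[-27.400,-19.800,-38.000] max=[22.400,30.000,11.800] diag=86.256

A = translate([-2.5, 5.1, -13.1]) sphere(r=17.4) → bbox [-19.9,-12.3,-30.5] .. [14.9,22.5,4.3]
B = sphere(r=7.5) → bbox [-7.5,-7.5,-7.5] .. [7.5,7.5,7.5]
lo = A.lo+B.lo = [-19.9-7.5, -12.3-7.5, -30.5-7.5] = [-27.400,-19.800,-38.000]
hi = A.hi+B.hi = [14.9+7.5, 22.5+7.5, 4.3+7.5] = [22.400,30.000,11.800]
diag = √(49.8²+49.8²+49.8²) = √7440.12 = 86.256


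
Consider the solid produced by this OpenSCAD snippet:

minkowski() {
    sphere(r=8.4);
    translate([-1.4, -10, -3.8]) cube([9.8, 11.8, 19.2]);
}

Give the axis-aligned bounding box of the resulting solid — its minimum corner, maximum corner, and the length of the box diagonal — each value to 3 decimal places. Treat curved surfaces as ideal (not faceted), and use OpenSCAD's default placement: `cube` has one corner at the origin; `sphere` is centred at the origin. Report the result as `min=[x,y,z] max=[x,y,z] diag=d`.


A = translate([-1.4, -10, -3.8]) cube([9.8, 11.8, 19.2]) → bbox [-1.4,-10,-3.8] .. [8.4,1.8,15.4]
B = sphere(r=8.4) → bbox [-8.4,-8.4,-8.4] .. [8.4,8.4,8.4]
lo = A.lo+B.lo = [-1.4-8.4, -10-8.4, -3.8-8.4] = [-9.800,-18.400,-12.200]
hi = A.hi+B.hi = [8.4+8.4, 1.8+8.4, 15.4+8.4] = [16.800,10.200,23.800]
diag = √(26.6²+28.6²+36²) = √2821.52 = 53.118

min=[-9.800,-18.400,-12.200] max=[16.800,10.200,23.800] diag=53.118


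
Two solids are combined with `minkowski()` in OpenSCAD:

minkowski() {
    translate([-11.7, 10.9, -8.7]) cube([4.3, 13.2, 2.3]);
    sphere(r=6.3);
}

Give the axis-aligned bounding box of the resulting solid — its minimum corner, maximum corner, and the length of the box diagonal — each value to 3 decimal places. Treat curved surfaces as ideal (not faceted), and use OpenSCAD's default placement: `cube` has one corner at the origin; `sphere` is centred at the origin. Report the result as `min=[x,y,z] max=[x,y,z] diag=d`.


A = translate([-11.7, 10.9, -8.7]) cube([4.3, 13.2, 2.3]) → bbox [-11.7,10.9,-8.7] .. [-7.4,24.1,-6.4]
B = sphere(r=6.3) → bbox [-6.3,-6.3,-6.3] .. [6.3,6.3,6.3]
lo = A.lo+B.lo = [-11.7-6.3, 10.9-6.3, -8.7-6.3] = [-18.000,4.600,-15.000]
hi = A.hi+B.hi = [-7.4+6.3, 24.1+6.3, -6.4+6.3] = [-1.100,30.400,-0.100]
diag = √(16.9²+25.8²+14.9²) = √1173.26 = 34.253

min=[-18.000,4.600,-15.000] max=[-1.100,30.400,-0.100] diag=34.253


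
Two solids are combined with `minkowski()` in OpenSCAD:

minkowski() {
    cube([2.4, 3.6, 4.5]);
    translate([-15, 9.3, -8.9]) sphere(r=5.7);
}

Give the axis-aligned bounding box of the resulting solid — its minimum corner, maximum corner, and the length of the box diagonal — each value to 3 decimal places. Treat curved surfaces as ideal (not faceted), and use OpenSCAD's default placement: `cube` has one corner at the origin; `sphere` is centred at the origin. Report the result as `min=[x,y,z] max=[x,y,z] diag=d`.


A = translate([-15, 9.3, -8.9]) sphere(r=5.7) → bbox [-20.7,3.6,-14.6] .. [-9.3,15,-3.2]
B = cube([2.4, 3.6, 4.5]) → bbox [0,0,0] .. [2.4,3.6,4.5]
lo = A.lo+B.lo = [-20.7+0, 3.6+0, -14.6+0] = [-20.700,3.600,-14.600]
hi = A.hi+B.hi = [-9.3+2.4, 15+3.6, -3.2+4.5] = [-6.900,18.600,1.300]
diag = √(13.8²+15²+15.9²) = √668.25 = 25.851

min=[-20.700,3.600,-14.600] max=[-6.900,18.600,1.300] diag=25.851


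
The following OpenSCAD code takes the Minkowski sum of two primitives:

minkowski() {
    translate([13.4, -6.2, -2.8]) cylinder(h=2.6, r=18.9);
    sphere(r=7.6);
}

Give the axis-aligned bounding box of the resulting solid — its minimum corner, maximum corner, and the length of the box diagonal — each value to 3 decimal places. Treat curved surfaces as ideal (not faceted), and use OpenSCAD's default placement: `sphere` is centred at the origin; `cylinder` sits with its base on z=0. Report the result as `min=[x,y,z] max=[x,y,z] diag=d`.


A = translate([13.4, -6.2, -2.8]) cylinder(h=2.6, r=18.9) → bbox [-5.5,-25.1,-2.8] .. [32.3,12.7,-0.2]
B = sphere(r=7.6) → bbox [-7.6,-7.6,-7.6] .. [7.6,7.6,7.6]
lo = A.lo+B.lo = [-5.5-7.6, -25.1-7.6, -2.8-7.6] = [-13.100,-32.700,-10.400]
hi = A.hi+B.hi = [32.3+7.6, 12.7+7.6, -0.2+7.6] = [39.900,20.300,7.400]
diag = √(53²+53²+17.8²) = √5934.84 = 77.038

min=[-13.100,-32.700,-10.400] max=[39.900,20.300,7.400] diag=77.038


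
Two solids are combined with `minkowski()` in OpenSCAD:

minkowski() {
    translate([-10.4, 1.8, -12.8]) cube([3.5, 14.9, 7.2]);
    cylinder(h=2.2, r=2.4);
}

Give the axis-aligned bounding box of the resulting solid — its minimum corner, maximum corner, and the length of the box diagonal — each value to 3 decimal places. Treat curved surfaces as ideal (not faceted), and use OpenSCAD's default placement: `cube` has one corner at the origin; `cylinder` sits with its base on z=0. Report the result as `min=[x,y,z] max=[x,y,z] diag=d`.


min=[-12.800,-0.600,-12.800] max=[-4.500,19.100,-3.400] diag=23.353

A = translate([-10.4, 1.8, -12.8]) cube([3.5, 14.9, 7.2]) → bbox [-10.4,1.8,-12.8] .. [-6.9,16.7,-5.6]
B = cylinder(h=2.2, r=2.4) → bbox [-2.4,-2.4,0] .. [2.4,2.4,2.2]
lo = A.lo+B.lo = [-10.4-2.4, 1.8-2.4, -12.8+0] = [-12.800,-0.600,-12.800]
hi = A.hi+B.hi = [-6.9+2.4, 16.7+2.4, -5.6+2.2] = [-4.500,19.100,-3.400]
diag = √(8.3²+19.7²+9.4²) = √545.34 = 23.353


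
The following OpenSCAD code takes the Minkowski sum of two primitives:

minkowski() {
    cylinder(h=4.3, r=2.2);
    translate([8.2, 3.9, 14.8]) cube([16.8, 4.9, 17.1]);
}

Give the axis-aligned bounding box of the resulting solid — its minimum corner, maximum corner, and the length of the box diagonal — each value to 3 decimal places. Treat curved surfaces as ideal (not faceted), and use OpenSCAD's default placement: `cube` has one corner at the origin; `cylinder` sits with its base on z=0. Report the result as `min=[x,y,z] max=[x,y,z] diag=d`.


min=[6.000,1.700,14.800] max=[27.200,11.000,36.200] diag=31.526

A = translate([8.2, 3.9, 14.8]) cube([16.8, 4.9, 17.1]) → bbox [8.2,3.9,14.8] .. [25,8.8,31.9]
B = cylinder(h=4.3, r=2.2) → bbox [-2.2,-2.2,0] .. [2.2,2.2,4.3]
lo = A.lo+B.lo = [8.2-2.2, 3.9-2.2, 14.8+0] = [6.000,1.700,14.800]
hi = A.hi+B.hi = [25+2.2, 8.8+2.2, 31.9+4.3] = [27.200,11.000,36.200]
diag = √(21.2²+9.3²+21.4²) = √993.89 = 31.526


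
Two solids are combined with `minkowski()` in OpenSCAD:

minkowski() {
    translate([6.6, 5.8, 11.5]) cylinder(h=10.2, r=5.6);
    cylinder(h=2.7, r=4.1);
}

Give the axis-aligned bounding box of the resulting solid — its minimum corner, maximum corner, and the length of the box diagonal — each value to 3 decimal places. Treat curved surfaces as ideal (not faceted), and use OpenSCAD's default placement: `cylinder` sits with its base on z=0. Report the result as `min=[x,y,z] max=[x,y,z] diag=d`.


A = translate([6.6, 5.8, 11.5]) cylinder(h=10.2, r=5.6) → bbox [1,0.2,11.5] .. [12.2,11.4,21.7]
B = cylinder(h=2.7, r=4.1) → bbox [-4.1,-4.1,0] .. [4.1,4.1,2.7]
lo = A.lo+B.lo = [1-4.1, 0.2-4.1, 11.5+0] = [-3.100,-3.900,11.500]
hi = A.hi+B.hi = [12.2+4.1, 11.4+4.1, 21.7+2.7] = [16.300,15.500,24.400]
diag = √(19.4²+19.4²+12.9²) = √919.13 = 30.317

min=[-3.100,-3.900,11.500] max=[16.300,15.500,24.400] diag=30.317


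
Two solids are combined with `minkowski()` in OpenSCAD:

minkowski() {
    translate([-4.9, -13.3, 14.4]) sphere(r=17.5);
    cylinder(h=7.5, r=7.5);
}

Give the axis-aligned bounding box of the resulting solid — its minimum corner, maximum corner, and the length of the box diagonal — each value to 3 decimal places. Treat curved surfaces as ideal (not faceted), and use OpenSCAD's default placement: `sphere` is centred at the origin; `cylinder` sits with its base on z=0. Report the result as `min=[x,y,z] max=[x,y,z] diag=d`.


min=[-29.900,-38.300,-3.100] max=[20.100,11.700,39.400] diag=82.500

A = translate([-4.9, -13.3, 14.4]) sphere(r=17.5) → bbox [-22.4,-30.8,-3.1] .. [12.6,4.2,31.9]
B = cylinder(h=7.5, r=7.5) → bbox [-7.5,-7.5,0] .. [7.5,7.5,7.5]
lo = A.lo+B.lo = [-22.4-7.5, -30.8-7.5, -3.1+0] = [-29.900,-38.300,-3.100]
hi = A.hi+B.hi = [12.6+7.5, 4.2+7.5, 31.9+7.5] = [20.100,11.700,39.400]
diag = √(50²+50²+42.5²) = √6806.25 = 82.500


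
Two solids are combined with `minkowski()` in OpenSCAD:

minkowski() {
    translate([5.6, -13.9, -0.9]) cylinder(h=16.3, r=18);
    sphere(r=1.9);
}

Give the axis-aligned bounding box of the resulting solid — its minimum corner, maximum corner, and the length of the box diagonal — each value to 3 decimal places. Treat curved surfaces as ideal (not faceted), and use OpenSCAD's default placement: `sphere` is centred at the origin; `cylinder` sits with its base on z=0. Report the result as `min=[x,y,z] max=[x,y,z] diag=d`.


min=[-14.300,-33.800,-2.800] max=[25.500,6.000,17.300] diag=59.767

A = translate([5.6, -13.9, -0.9]) cylinder(h=16.3, r=18) → bbox [-12.4,-31.9,-0.9] .. [23.6,4.1,15.4]
B = sphere(r=1.9) → bbox [-1.9,-1.9,-1.9] .. [1.9,1.9,1.9]
lo = A.lo+B.lo = [-12.4-1.9, -31.9-1.9, -0.9-1.9] = [-14.300,-33.800,-2.800]
hi = A.hi+B.hi = [23.6+1.9, 4.1+1.9, 15.4+1.9] = [25.500,6.000,17.300]
diag = √(39.8²+39.8²+20.1²) = √3572.09 = 59.767


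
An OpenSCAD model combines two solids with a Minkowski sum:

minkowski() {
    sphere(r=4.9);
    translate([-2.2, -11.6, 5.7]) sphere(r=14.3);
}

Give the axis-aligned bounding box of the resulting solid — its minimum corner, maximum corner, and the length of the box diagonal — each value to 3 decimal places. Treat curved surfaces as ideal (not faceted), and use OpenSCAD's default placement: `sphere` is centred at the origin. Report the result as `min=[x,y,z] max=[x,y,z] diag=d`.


A = translate([-2.2, -11.6, 5.7]) sphere(r=14.3) → bbox [-16.5,-25.9,-8.6] .. [12.1,2.7,20]
B = sphere(r=4.9) → bbox [-4.9,-4.9,-4.9] .. [4.9,4.9,4.9]
lo = A.lo+B.lo = [-16.5-4.9, -25.9-4.9, -8.6-4.9] = [-21.400,-30.800,-13.500]
hi = A.hi+B.hi = [12.1+4.9, 2.7+4.9, 20+4.9] = [17.000,7.600,24.900]
diag = √(38.4²+38.4²+38.4²) = √4423.68 = 66.511

min=[-21.400,-30.800,-13.500] max=[17.000,7.600,24.900] diag=66.511


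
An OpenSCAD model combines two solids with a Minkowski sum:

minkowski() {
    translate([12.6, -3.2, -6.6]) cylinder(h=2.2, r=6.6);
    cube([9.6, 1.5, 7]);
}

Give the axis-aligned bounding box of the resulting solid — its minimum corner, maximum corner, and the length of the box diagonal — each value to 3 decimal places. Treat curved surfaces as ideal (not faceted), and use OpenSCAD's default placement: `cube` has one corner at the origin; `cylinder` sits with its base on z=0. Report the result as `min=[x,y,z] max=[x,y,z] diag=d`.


A = translate([12.6, -3.2, -6.6]) cylinder(h=2.2, r=6.6) → bbox [6,-9.8,-6.6] .. [19.2,3.4,-4.4]
B = cube([9.6, 1.5, 7]) → bbox [0,0,0] .. [9.6,1.5,7]
lo = A.lo+B.lo = [6+0, -9.8+0, -6.6+0] = [6.000,-9.800,-6.600]
hi = A.hi+B.hi = [19.2+9.6, 3.4+1.5, -4.4+7] = [28.800,4.900,2.600]
diag = √(22.8²+14.7²+9.2²) = √820.57 = 28.646

min=[6.000,-9.800,-6.600] max=[28.800,4.900,2.600] diag=28.646


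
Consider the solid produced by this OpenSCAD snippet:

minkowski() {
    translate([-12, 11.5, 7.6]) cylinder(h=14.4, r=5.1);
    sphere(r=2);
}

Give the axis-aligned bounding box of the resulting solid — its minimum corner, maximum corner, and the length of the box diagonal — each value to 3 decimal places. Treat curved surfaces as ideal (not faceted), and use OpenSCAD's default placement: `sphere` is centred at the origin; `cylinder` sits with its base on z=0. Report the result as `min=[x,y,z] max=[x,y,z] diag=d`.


A = translate([-12, 11.5, 7.6]) cylinder(h=14.4, r=5.1) → bbox [-17.1,6.4,7.6] .. [-6.9,16.6,22]
B = sphere(r=2) → bbox [-2,-2,-2] .. [2,2,2]
lo = A.lo+B.lo = [-17.1-2, 6.4-2, 7.6-2] = [-19.100,4.400,5.600]
hi = A.hi+B.hi = [-6.9+2, 16.6+2, 22+2] = [-4.900,18.600,24.000]
diag = √(14.2²+14.2²+18.4²) = √741.84 = 27.237

min=[-19.100,4.400,5.600] max=[-4.900,18.600,24.000] diag=27.237


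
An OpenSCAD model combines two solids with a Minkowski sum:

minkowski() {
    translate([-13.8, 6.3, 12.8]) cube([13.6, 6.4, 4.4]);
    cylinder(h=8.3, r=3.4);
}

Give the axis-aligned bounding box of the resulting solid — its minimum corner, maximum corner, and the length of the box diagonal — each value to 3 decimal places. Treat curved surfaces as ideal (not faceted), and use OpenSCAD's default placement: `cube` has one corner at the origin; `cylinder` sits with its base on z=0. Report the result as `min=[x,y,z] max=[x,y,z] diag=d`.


min=[-17.200,2.900,12.800] max=[3.200,16.100,25.500] diag=27.417

A = translate([-13.8, 6.3, 12.8]) cube([13.6, 6.4, 4.4]) → bbox [-13.8,6.3,12.8] .. [-0.2,12.7,17.2]
B = cylinder(h=8.3, r=3.4) → bbox [-3.4,-3.4,0] .. [3.4,3.4,8.3]
lo = A.lo+B.lo = [-13.8-3.4, 6.3-3.4, 12.8+0] = [-17.200,2.900,12.800]
hi = A.hi+B.hi = [-0.2+3.4, 12.7+3.4, 17.2+8.3] = [3.200,16.100,25.500]
diag = √(20.4²+13.2²+12.7²) = √751.69 = 27.417


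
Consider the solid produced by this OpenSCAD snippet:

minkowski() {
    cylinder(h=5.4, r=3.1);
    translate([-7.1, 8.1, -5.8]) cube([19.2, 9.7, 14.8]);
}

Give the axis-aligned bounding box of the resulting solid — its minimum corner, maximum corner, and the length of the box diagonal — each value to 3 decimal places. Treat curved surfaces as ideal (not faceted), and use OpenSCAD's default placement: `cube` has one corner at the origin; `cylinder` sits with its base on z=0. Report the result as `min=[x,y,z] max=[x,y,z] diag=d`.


A = translate([-7.1, 8.1, -5.8]) cube([19.2, 9.7, 14.8]) → bbox [-7.1,8.1,-5.8] .. [12.1,17.8,9]
B = cylinder(h=5.4, r=3.1) → bbox [-3.1,-3.1,0] .. [3.1,3.1,5.4]
lo = A.lo+B.lo = [-7.1-3.1, 8.1-3.1, -5.8+0] = [-10.200,5.000,-5.800]
hi = A.hi+B.hi = [12.1+3.1, 17.8+3.1, 9+5.4] = [15.200,20.900,14.400]
diag = √(25.4²+15.9²+20.2²) = √1306.01 = 36.139

min=[-10.200,5.000,-5.800] max=[15.200,20.900,14.400] diag=36.139


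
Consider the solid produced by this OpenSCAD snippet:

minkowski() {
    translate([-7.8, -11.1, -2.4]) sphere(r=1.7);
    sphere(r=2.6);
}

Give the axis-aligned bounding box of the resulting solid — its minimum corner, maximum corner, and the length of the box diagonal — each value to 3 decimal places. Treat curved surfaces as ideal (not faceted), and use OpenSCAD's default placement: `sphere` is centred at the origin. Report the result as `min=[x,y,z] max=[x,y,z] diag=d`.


A = translate([-7.8, -11.1, -2.4]) sphere(r=1.7) → bbox [-9.5,-12.8,-4.1] .. [-6.1,-9.4,-0.7]
B = sphere(r=2.6) → bbox [-2.6,-2.6,-2.6] .. [2.6,2.6,2.6]
lo = A.lo+B.lo = [-9.5-2.6, -12.8-2.6, -4.1-2.6] = [-12.100,-15.400,-6.700]
hi = A.hi+B.hi = [-6.1+2.6, -9.4+2.6, -0.7+2.6] = [-3.500,-6.800,1.900]
diag = √(8.6²+8.6²+8.6²) = √221.88 = 14.896

min=[-12.100,-15.400,-6.700] max=[-3.500,-6.800,1.900] diag=14.896


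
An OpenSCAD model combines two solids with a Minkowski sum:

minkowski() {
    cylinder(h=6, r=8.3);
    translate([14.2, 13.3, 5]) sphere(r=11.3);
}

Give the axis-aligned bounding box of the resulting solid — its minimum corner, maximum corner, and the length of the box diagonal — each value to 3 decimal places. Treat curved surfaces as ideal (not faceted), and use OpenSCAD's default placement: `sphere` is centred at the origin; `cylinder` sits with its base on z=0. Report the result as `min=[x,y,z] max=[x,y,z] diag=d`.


A = translate([14.2, 13.3, 5]) sphere(r=11.3) → bbox [2.9,2,-6.3] .. [25.5,24.6,16.3]
B = cylinder(h=6, r=8.3) → bbox [-8.3,-8.3,0] .. [8.3,8.3,6]
lo = A.lo+B.lo = [2.9-8.3, 2-8.3, -6.3+0] = [-5.400,-6.300,-6.300]
hi = A.hi+B.hi = [25.5+8.3, 24.6+8.3, 16.3+6] = [33.800,32.900,22.300]
diag = √(39.2²+39.2²+28.6²) = √3891.24 = 62.380

min=[-5.400,-6.300,-6.300] max=[33.800,32.900,22.300] diag=62.380


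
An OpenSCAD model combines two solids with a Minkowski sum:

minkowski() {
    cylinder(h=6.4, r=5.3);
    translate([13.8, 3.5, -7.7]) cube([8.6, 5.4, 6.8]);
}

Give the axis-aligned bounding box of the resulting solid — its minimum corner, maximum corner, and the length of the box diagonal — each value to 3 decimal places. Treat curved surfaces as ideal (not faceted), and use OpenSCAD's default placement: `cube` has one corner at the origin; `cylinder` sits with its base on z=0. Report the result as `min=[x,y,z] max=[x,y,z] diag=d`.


min=[8.500,-1.800,-7.700] max=[27.700,14.200,5.500] diag=28.264

A = translate([13.8, 3.5, -7.7]) cube([8.6, 5.4, 6.8]) → bbox [13.8,3.5,-7.7] .. [22.4,8.9,-0.9]
B = cylinder(h=6.4, r=5.3) → bbox [-5.3,-5.3,0] .. [5.3,5.3,6.4]
lo = A.lo+B.lo = [13.8-5.3, 3.5-5.3, -7.7+0] = [8.500,-1.800,-7.700]
hi = A.hi+B.hi = [22.4+5.3, 8.9+5.3, -0.9+6.4] = [27.700,14.200,5.500]
diag = √(19.2²+16²+13.2²) = √798.88 = 28.264


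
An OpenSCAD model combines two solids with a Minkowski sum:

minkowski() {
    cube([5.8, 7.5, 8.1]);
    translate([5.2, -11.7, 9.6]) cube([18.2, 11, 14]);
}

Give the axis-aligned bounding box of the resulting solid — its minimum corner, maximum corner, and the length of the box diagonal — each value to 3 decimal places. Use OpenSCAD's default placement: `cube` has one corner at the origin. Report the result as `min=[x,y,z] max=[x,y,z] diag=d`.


A = translate([5.2, -11.7, 9.6]) cube([18.2, 11, 14]) → bbox [5.2,-11.7,9.6] .. [23.4,-0.7,23.6]
B = cube([5.8, 7.5, 8.1]) → bbox [0,0,0] .. [5.8,7.5,8.1]
lo = A.lo+B.lo = [5.2+0, -11.7+0, 9.6+0] = [5.200,-11.700,9.600]
hi = A.hi+B.hi = [23.4+5.8, -0.7+7.5, 23.6+8.1] = [29.200,6.800,31.700]
diag = √(24²+18.5²+22.1²) = √1406.66 = 37.505

min=[5.200,-11.700,9.600] max=[29.200,6.800,31.700] diag=37.505


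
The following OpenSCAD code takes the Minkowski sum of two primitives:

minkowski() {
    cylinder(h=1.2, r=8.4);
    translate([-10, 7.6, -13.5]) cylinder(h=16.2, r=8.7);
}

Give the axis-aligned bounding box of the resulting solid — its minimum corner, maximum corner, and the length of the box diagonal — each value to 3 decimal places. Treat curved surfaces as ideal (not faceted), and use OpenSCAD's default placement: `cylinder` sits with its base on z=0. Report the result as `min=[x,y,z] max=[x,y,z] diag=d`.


A = translate([-10, 7.6, -13.5]) cylinder(h=16.2, r=8.7) → bbox [-18.7,-1.1,-13.5] .. [-1.3,16.3,2.7]
B = cylinder(h=1.2, r=8.4) → bbox [-8.4,-8.4,0] .. [8.4,8.4,1.2]
lo = A.lo+B.lo = [-18.7-8.4, -1.1-8.4, -13.5+0] = [-27.100,-9.500,-13.500]
hi = A.hi+B.hi = [-1.3+8.4, 16.3+8.4, 2.7+1.2] = [7.100,24.700,3.900]
diag = √(34.2²+34.2²+17.4²) = √2642.04 = 51.401

min=[-27.100,-9.500,-13.500] max=[7.100,24.700,3.900] diag=51.401


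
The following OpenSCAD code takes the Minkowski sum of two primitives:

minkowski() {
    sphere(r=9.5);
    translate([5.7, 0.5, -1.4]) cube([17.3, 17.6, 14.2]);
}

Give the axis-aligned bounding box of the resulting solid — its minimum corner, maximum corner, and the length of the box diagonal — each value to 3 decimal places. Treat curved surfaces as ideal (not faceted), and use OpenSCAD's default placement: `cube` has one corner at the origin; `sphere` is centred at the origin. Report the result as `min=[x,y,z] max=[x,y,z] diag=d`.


A = translate([5.7, 0.5, -1.4]) cube([17.3, 17.6, 14.2]) → bbox [5.7,0.5,-1.4] .. [23,18.1,12.8]
B = sphere(r=9.5) → bbox [-9.5,-9.5,-9.5] .. [9.5,9.5,9.5]
lo = A.lo+B.lo = [5.7-9.5, 0.5-9.5, -1.4-9.5] = [-3.800,-9.000,-10.900]
hi = A.hi+B.hi = [23+9.5, 18.1+9.5, 12.8+9.5] = [32.500,27.600,22.300]
diag = √(36.3²+36.6²+33.2²) = √3759.49 = 61.315

min=[-3.800,-9.000,-10.900] max=[32.500,27.600,22.300] diag=61.315
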